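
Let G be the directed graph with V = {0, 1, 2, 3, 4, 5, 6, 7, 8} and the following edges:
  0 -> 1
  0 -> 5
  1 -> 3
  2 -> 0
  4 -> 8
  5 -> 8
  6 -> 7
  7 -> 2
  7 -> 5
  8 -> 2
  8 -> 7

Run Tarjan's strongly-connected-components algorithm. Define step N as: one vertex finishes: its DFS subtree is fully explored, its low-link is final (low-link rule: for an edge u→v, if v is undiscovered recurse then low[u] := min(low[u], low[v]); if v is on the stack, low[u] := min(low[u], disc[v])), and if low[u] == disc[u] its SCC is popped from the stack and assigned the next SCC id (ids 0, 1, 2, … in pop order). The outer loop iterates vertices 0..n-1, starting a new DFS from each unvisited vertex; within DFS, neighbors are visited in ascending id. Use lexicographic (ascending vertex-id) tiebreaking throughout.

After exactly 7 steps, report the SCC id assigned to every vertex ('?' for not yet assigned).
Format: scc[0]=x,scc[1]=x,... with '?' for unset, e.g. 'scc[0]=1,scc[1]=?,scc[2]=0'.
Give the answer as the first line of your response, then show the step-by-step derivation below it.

scc[0]=2,scc[1]=1,scc[2]=2,scc[3]=0,scc[4]=?,scc[5]=2,scc[6]=?,scc[7]=2,scc[8]=2

step 1: low=(low[0]=0,low[1]=1,low[2]=?,low[3]=2,low[4]=?,low[5]=?,low[6]=?,low[7]=?,low[8]=?); scc=(scc[0]=?,scc[1]=?,scc[2]=?,scc[3]=0,scc[4]=?,scc[5]=?,scc[6]=?,scc[7]=?,scc[8]=?)
step 2: low=(low[0]=0,low[1]=1,low[2]=?,low[3]=2,low[4]=?,low[5]=?,low[6]=?,low[7]=?,low[8]=?); scc=(scc[0]=?,scc[1]=1,scc[2]=?,scc[3]=0,scc[4]=?,scc[5]=?,scc[6]=?,scc[7]=?,scc[8]=?)
step 3: low=(low[0]=0,low[1]=1,low[2]=0,low[3]=2,low[4]=?,low[5]=3,low[6]=?,low[7]=?,low[8]=4); scc=(scc[0]=?,scc[1]=1,scc[2]=?,scc[3]=0,scc[4]=?,scc[5]=?,scc[6]=?,scc[7]=?,scc[8]=?)
step 4: low=(low[0]=0,low[1]=1,low[2]=0,low[3]=2,low[4]=?,low[5]=3,low[6]=?,low[7]=3,low[8]=0); scc=(scc[0]=?,scc[1]=1,scc[2]=?,scc[3]=0,scc[4]=?,scc[5]=?,scc[6]=?,scc[7]=?,scc[8]=?)
step 5: low=(low[0]=0,low[1]=1,low[2]=0,low[3]=2,low[4]=?,low[5]=3,low[6]=?,low[7]=3,low[8]=0); scc=(scc[0]=?,scc[1]=1,scc[2]=?,scc[3]=0,scc[4]=?,scc[5]=?,scc[6]=?,scc[7]=?,scc[8]=?)
step 6: low=(low[0]=0,low[1]=1,low[2]=0,low[3]=2,low[4]=?,low[5]=0,low[6]=?,low[7]=3,low[8]=0); scc=(scc[0]=?,scc[1]=1,scc[2]=?,scc[3]=0,scc[4]=?,scc[5]=?,scc[6]=?,scc[7]=?,scc[8]=?)
step 7: low=(low[0]=0,low[1]=1,low[2]=0,low[3]=2,low[4]=?,low[5]=0,low[6]=?,low[7]=3,low[8]=0); scc=(scc[0]=2,scc[1]=1,scc[2]=2,scc[3]=0,scc[4]=?,scc[5]=2,scc[6]=?,scc[7]=2,scc[8]=2)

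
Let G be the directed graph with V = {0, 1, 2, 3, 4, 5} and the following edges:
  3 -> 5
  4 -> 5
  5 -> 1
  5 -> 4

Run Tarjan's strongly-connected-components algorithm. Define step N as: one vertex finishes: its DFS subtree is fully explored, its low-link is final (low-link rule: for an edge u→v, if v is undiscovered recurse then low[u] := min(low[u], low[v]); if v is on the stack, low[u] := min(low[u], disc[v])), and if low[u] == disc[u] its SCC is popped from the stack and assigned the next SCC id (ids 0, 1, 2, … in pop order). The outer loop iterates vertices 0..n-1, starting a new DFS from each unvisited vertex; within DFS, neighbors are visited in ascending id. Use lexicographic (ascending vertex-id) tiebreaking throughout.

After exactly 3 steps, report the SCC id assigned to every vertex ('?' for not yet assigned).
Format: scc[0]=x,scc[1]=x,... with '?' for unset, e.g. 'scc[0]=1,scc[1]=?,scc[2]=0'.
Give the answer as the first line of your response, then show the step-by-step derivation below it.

scc[0]=0,scc[1]=1,scc[2]=2,scc[3]=?,scc[4]=?,scc[5]=?

step 1: low=(low[0]=0,low[1]=?,low[2]=?,low[3]=?,low[4]=?,low[5]=?); scc=(scc[0]=0,scc[1]=?,scc[2]=?,scc[3]=?,scc[4]=?,scc[5]=?)
step 2: low=(low[0]=0,low[1]=1,low[2]=?,low[3]=?,low[4]=?,low[5]=?); scc=(scc[0]=0,scc[1]=1,scc[2]=?,scc[3]=?,scc[4]=?,scc[5]=?)
step 3: low=(low[0]=0,low[1]=1,low[2]=2,low[3]=?,low[4]=?,low[5]=?); scc=(scc[0]=0,scc[1]=1,scc[2]=2,scc[3]=?,scc[4]=?,scc[5]=?)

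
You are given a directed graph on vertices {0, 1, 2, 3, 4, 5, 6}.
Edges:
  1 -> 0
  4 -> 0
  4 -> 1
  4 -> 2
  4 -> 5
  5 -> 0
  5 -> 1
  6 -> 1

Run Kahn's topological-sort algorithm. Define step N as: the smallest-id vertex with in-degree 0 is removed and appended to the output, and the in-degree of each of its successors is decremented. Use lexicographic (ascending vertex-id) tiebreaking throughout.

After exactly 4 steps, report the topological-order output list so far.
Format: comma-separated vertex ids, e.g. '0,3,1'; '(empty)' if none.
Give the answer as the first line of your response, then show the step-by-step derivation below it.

3,4,2,5

step 1: output 3; order=[3]; indeg=(3,3,1,0,0,1,0)
step 2: output 4; order=[3,4]; indeg=(2,2,0,0,0,0,0)
step 3: output 2; order=[3,4,2]; indeg=(2,2,0,0,0,0,0)
step 4: output 5; order=[3,4,2,5]; indeg=(1,1,0,0,0,0,0)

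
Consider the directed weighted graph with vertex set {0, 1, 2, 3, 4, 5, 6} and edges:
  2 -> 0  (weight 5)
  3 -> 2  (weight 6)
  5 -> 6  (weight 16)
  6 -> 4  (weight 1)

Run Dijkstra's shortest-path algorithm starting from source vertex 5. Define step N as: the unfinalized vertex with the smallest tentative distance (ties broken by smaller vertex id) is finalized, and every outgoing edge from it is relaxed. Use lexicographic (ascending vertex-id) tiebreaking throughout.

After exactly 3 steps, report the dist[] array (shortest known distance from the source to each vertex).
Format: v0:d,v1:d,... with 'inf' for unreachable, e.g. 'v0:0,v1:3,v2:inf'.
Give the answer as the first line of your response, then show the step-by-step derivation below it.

v0:inf,v1:inf,v2:inf,v3:inf,v4:17,v5:0,v6:16

step 1: dist = v0:inf,v1:inf,v2:inf,v3:inf,v4:inf,v5:0,v6:16
step 2: dist = v0:inf,v1:inf,v2:inf,v3:inf,v4:17,v5:0,v6:16
step 3: dist = v0:inf,v1:inf,v2:inf,v3:inf,v4:17,v5:0,v6:16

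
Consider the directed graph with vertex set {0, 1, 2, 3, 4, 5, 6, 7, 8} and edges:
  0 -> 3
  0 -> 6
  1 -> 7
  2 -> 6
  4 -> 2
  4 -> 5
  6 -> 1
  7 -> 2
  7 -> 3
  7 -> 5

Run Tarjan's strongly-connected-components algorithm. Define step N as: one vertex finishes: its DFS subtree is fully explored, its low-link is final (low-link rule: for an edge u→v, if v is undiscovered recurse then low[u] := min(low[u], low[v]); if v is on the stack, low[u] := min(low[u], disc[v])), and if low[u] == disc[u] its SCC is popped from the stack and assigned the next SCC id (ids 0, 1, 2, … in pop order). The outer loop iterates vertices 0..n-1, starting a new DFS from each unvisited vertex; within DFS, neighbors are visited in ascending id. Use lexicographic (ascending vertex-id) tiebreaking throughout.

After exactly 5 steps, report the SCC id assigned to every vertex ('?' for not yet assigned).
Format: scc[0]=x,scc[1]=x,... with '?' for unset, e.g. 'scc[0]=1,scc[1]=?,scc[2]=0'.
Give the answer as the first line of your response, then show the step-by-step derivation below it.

scc[0]=?,scc[1]=?,scc[2]=?,scc[3]=0,scc[4]=?,scc[5]=1,scc[6]=?,scc[7]=?,scc[8]=?

step 1: low=(low[0]=0,low[1]=?,low[2]=?,low[3]=1,low[4]=?,low[5]=?,low[6]=?,low[7]=?,low[8]=?); scc=(scc[0]=?,scc[1]=?,scc[2]=?,scc[3]=0,scc[4]=?,scc[5]=?,scc[6]=?,scc[7]=?,scc[8]=?)
step 2: low=(low[0]=0,low[1]=3,low[2]=2,low[3]=1,low[4]=?,low[5]=?,low[6]=2,low[7]=4,low[8]=?); scc=(scc[0]=?,scc[1]=?,scc[2]=?,scc[3]=0,scc[4]=?,scc[5]=?,scc[6]=?,scc[7]=?,scc[8]=?)
step 3: low=(low[0]=0,low[1]=3,low[2]=2,low[3]=1,low[4]=?,low[5]=6,low[6]=2,low[7]=2,low[8]=?); scc=(scc[0]=?,scc[1]=?,scc[2]=?,scc[3]=0,scc[4]=?,scc[5]=1,scc[6]=?,scc[7]=?,scc[8]=?)
step 4: low=(low[0]=0,low[1]=3,low[2]=2,low[3]=1,low[4]=?,low[5]=6,low[6]=2,low[7]=2,low[8]=?); scc=(scc[0]=?,scc[1]=?,scc[2]=?,scc[3]=0,scc[4]=?,scc[5]=1,scc[6]=?,scc[7]=?,scc[8]=?)
step 5: low=(low[0]=0,low[1]=2,low[2]=2,low[3]=1,low[4]=?,low[5]=6,low[6]=2,low[7]=2,low[8]=?); scc=(scc[0]=?,scc[1]=?,scc[2]=?,scc[3]=0,scc[4]=?,scc[5]=1,scc[6]=?,scc[7]=?,scc[8]=?)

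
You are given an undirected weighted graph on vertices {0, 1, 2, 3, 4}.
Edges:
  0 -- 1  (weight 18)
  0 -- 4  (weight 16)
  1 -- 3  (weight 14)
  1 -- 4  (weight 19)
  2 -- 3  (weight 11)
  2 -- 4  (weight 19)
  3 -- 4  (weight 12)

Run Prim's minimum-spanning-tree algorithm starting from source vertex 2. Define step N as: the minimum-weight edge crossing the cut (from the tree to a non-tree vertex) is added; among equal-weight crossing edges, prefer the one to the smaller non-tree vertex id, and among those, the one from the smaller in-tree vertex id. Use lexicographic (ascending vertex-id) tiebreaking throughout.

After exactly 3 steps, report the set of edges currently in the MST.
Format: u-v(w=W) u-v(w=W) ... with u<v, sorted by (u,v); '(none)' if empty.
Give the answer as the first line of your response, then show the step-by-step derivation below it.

1-3(w=14) 2-3(w=11) 3-4(w=12)

step 1: add edge 2-3 (w=11); MST = {2-3(w=11)}
step 2: add edge 3-4 (w=12); MST = {2-3(w=11) 3-4(w=12)}
step 3: add edge 1-3 (w=14); MST = {1-3(w=14) 2-3(w=11) 3-4(w=12)}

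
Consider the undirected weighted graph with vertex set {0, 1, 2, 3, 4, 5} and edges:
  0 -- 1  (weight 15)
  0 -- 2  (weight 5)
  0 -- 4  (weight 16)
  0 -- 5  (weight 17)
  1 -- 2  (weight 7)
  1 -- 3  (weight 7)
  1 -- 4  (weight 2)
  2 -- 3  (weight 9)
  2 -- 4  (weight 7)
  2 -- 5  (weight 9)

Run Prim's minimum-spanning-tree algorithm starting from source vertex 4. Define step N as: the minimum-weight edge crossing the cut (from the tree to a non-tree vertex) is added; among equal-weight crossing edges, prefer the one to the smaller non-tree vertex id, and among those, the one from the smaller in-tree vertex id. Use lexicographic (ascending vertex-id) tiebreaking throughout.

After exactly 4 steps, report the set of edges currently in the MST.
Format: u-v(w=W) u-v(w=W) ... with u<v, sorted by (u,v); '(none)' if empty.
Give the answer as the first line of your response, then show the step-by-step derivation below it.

0-2(w=5) 1-2(w=7) 1-3(w=7) 1-4(w=2)

step 1: add edge 1-4 (w=2); MST = {1-4(w=2)}
step 2: add edge 1-2 (w=7); MST = {1-2(w=7) 1-4(w=2)}
step 3: add edge 0-2 (w=5); MST = {0-2(w=5) 1-2(w=7) 1-4(w=2)}
step 4: add edge 1-3 (w=7); MST = {0-2(w=5) 1-2(w=7) 1-3(w=7) 1-4(w=2)}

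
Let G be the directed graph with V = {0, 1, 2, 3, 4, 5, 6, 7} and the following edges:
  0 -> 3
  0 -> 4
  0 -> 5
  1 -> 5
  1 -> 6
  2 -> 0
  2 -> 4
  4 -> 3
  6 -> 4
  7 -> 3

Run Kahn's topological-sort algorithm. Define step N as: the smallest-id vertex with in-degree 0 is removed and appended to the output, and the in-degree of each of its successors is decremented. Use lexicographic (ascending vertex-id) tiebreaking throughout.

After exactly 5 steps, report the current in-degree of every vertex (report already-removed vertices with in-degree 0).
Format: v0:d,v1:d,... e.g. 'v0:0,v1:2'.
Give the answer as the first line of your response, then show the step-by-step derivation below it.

v0:0,v1:0,v2:0,v3:2,v4:0,v5:0,v6:0,v7:0

step 1: output 1; order=[1]; indeg=(1,0,0,3,3,1,0,0)
step 2: output 2; order=[1,2]; indeg=(0,0,0,3,2,1,0,0)
step 3: output 0; order=[1,2,0]; indeg=(0,0,0,2,1,0,0,0)
step 4: output 5; order=[1,2,0,5]; indeg=(0,0,0,2,1,0,0,0)
step 5: output 6; order=[1,2,0,5,6]; indeg=(0,0,0,2,0,0,0,0)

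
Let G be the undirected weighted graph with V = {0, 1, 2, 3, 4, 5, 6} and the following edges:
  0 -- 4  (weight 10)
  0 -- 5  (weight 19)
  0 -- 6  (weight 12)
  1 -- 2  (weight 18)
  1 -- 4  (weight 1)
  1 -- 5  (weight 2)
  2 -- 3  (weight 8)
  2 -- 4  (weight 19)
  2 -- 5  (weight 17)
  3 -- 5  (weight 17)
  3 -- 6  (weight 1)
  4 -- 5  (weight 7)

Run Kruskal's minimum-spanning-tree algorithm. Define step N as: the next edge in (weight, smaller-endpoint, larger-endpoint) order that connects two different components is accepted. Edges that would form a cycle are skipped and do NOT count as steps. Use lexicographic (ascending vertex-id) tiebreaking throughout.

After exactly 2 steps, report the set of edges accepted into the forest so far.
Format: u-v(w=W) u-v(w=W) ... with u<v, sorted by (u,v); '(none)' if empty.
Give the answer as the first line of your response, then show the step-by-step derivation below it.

1-4(w=1) 3-6(w=1)

step 1: add edge 1-4 (w=1); MST = {1-4(w=1)}
step 2: add edge 3-6 (w=1); MST = {1-4(w=1) 3-6(w=1)}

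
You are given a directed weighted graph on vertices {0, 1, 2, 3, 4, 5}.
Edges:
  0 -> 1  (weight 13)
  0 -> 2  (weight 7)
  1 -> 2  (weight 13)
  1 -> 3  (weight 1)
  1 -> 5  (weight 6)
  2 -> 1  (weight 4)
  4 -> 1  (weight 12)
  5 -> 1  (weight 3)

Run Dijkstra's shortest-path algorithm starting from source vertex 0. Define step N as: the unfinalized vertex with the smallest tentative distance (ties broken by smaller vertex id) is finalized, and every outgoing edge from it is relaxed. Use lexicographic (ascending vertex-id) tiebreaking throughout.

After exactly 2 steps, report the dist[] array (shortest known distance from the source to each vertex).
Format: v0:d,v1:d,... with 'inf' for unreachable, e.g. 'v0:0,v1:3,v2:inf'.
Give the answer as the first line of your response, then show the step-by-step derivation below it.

v0:0,v1:11,v2:7,v3:inf,v4:inf,v5:inf

step 1: dist = v0:0,v1:13,v2:7,v3:inf,v4:inf,v5:inf
step 2: dist = v0:0,v1:11,v2:7,v3:inf,v4:inf,v5:inf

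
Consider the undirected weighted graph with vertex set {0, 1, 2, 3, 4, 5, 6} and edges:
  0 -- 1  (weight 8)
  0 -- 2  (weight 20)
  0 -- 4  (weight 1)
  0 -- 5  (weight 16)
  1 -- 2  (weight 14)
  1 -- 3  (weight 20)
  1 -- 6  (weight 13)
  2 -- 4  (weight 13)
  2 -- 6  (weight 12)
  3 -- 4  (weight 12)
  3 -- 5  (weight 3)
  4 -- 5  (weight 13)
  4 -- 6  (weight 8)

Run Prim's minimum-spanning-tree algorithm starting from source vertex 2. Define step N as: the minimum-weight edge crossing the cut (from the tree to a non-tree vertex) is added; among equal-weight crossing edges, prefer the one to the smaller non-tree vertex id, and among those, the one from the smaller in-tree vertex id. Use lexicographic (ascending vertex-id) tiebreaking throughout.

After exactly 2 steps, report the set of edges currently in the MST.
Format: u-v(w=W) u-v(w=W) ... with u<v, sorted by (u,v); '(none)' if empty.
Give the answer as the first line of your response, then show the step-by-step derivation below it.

2-6(w=12) 4-6(w=8)

step 1: add edge 2-6 (w=12); MST = {2-6(w=12)}
step 2: add edge 4-6 (w=8); MST = {2-6(w=12) 4-6(w=8)}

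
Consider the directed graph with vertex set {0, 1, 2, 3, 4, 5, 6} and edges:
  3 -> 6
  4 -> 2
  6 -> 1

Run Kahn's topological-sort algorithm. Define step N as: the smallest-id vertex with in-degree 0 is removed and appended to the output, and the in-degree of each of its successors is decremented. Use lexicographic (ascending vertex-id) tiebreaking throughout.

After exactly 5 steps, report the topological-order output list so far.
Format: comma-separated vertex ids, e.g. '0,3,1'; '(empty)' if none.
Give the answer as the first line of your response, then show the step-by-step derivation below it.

0,3,4,2,5

step 1: output 0; order=[0]; indeg=(0,1,1,0,0,0,1)
step 2: output 3; order=[0,3]; indeg=(0,1,1,0,0,0,0)
step 3: output 4; order=[0,3,4]; indeg=(0,1,0,0,0,0,0)
step 4: output 2; order=[0,3,4,2]; indeg=(0,1,0,0,0,0,0)
step 5: output 5; order=[0,3,4,2,5]; indeg=(0,1,0,0,0,0,0)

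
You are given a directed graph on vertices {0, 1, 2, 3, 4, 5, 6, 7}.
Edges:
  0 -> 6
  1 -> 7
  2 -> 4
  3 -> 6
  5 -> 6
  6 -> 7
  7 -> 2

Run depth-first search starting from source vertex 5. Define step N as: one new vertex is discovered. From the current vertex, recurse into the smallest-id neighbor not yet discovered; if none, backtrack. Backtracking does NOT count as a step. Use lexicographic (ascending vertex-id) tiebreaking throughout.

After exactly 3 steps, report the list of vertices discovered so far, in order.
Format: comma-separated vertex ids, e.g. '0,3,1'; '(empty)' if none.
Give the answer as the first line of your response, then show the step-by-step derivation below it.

5,6,7

step 1: discover 5; path=5; order=5
step 2: discover 6; path=5>6; order=5,6
step 3: discover 7; path=5>6>7; order=5,6,7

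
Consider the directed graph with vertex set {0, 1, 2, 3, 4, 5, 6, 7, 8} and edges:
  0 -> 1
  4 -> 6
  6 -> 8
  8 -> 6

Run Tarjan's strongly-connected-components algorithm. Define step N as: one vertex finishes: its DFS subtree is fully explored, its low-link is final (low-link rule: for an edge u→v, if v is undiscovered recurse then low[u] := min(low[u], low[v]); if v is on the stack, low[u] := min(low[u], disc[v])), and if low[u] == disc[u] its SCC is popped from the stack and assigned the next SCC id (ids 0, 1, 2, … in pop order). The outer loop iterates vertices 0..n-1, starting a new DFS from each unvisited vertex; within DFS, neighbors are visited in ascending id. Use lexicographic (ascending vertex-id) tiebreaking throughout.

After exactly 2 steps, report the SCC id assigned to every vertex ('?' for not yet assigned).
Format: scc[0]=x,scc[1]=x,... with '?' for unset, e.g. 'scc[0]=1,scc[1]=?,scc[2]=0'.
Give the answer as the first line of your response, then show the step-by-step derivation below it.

scc[0]=1,scc[1]=0,scc[2]=?,scc[3]=?,scc[4]=?,scc[5]=?,scc[6]=?,scc[7]=?,scc[8]=?

step 1: low=(low[0]=0,low[1]=1,low[2]=?,low[3]=?,low[4]=?,low[5]=?,low[6]=?,low[7]=?,low[8]=?); scc=(scc[0]=?,scc[1]=0,scc[2]=?,scc[3]=?,scc[4]=?,scc[5]=?,scc[6]=?,scc[7]=?,scc[8]=?)
step 2: low=(low[0]=0,low[1]=1,low[2]=?,low[3]=?,low[4]=?,low[5]=?,low[6]=?,low[7]=?,low[8]=?); scc=(scc[0]=1,scc[1]=0,scc[2]=?,scc[3]=?,scc[4]=?,scc[5]=?,scc[6]=?,scc[7]=?,scc[8]=?)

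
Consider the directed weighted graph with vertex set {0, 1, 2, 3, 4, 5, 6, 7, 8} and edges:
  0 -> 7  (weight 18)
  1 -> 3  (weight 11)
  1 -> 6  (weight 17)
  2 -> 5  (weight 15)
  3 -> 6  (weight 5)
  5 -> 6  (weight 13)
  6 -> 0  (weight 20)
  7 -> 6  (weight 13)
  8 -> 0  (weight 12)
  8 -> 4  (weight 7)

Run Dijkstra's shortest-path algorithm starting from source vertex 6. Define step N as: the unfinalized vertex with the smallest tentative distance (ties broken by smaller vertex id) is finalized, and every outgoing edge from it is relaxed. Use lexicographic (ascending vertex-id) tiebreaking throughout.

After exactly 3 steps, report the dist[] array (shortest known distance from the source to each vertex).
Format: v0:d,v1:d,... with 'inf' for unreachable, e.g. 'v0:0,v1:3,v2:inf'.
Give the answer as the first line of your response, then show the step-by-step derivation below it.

v0:20,v1:inf,v2:inf,v3:inf,v4:inf,v5:inf,v6:0,v7:38,v8:inf

step 1: dist = v0:20,v1:inf,v2:inf,v3:inf,v4:inf,v5:inf,v6:0,v7:inf,v8:inf
step 2: dist = v0:20,v1:inf,v2:inf,v3:inf,v4:inf,v5:inf,v6:0,v7:38,v8:inf
step 3: dist = v0:20,v1:inf,v2:inf,v3:inf,v4:inf,v5:inf,v6:0,v7:38,v8:inf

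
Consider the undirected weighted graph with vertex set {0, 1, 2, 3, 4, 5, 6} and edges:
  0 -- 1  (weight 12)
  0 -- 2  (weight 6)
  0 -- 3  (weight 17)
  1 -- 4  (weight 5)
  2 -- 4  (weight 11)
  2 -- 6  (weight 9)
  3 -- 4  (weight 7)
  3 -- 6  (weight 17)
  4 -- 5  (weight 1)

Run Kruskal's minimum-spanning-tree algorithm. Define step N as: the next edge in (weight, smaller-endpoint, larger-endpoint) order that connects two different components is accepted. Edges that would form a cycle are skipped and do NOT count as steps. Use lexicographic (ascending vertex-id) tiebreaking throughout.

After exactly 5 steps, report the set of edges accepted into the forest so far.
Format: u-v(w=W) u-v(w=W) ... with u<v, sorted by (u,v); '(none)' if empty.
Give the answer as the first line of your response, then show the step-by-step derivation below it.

0-2(w=6) 1-4(w=5) 2-6(w=9) 3-4(w=7) 4-5(w=1)

step 1: add edge 4-5 (w=1); MST = {4-5(w=1)}
step 2: add edge 1-4 (w=5); MST = {1-4(w=5) 4-5(w=1)}
step 3: add edge 0-2 (w=6); MST = {0-2(w=6) 1-4(w=5) 4-5(w=1)}
step 4: add edge 3-4 (w=7); MST = {0-2(w=6) 1-4(w=5) 3-4(w=7) 4-5(w=1)}
step 5: add edge 2-6 (w=9); MST = {0-2(w=6) 1-4(w=5) 2-6(w=9) 3-4(w=7) 4-5(w=1)}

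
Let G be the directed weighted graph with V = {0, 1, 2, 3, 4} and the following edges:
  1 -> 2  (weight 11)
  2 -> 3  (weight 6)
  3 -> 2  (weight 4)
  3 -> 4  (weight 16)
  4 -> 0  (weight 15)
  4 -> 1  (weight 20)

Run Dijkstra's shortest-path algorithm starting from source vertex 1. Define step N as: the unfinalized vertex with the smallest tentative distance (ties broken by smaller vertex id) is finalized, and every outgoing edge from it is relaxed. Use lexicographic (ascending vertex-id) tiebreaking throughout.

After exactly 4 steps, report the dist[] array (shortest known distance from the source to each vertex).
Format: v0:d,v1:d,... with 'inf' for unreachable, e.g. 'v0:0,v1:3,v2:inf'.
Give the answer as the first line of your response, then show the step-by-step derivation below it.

v0:48,v1:0,v2:11,v3:17,v4:33

step 1: dist = v0:inf,v1:0,v2:11,v3:inf,v4:inf
step 2: dist = v0:inf,v1:0,v2:11,v3:17,v4:inf
step 3: dist = v0:inf,v1:0,v2:11,v3:17,v4:33
step 4: dist = v0:48,v1:0,v2:11,v3:17,v4:33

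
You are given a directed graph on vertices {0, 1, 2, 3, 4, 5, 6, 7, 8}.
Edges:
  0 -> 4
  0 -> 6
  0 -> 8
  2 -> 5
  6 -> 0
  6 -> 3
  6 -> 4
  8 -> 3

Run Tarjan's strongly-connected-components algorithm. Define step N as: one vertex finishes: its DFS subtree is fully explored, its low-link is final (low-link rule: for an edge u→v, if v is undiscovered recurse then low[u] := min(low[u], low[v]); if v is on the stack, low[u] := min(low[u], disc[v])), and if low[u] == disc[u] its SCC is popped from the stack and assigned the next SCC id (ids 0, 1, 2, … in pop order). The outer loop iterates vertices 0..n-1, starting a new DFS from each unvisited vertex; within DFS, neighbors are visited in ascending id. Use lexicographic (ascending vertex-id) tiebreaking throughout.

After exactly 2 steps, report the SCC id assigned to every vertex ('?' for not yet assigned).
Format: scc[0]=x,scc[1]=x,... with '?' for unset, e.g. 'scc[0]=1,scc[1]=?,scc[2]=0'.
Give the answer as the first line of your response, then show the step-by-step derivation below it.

scc[0]=?,scc[1]=?,scc[2]=?,scc[3]=1,scc[4]=0,scc[5]=?,scc[6]=?,scc[7]=?,scc[8]=?

step 1: low=(low[0]=0,low[1]=?,low[2]=?,low[3]=?,low[4]=1,low[5]=?,low[6]=?,low[7]=?,low[8]=?); scc=(scc[0]=?,scc[1]=?,scc[2]=?,scc[3]=?,scc[4]=0,scc[5]=?,scc[6]=?,scc[7]=?,scc[8]=?)
step 2: low=(low[0]=0,low[1]=?,low[2]=?,low[3]=3,low[4]=1,low[5]=?,low[6]=0,low[7]=?,low[8]=?); scc=(scc[0]=?,scc[1]=?,scc[2]=?,scc[3]=1,scc[4]=0,scc[5]=?,scc[6]=?,scc[7]=?,scc[8]=?)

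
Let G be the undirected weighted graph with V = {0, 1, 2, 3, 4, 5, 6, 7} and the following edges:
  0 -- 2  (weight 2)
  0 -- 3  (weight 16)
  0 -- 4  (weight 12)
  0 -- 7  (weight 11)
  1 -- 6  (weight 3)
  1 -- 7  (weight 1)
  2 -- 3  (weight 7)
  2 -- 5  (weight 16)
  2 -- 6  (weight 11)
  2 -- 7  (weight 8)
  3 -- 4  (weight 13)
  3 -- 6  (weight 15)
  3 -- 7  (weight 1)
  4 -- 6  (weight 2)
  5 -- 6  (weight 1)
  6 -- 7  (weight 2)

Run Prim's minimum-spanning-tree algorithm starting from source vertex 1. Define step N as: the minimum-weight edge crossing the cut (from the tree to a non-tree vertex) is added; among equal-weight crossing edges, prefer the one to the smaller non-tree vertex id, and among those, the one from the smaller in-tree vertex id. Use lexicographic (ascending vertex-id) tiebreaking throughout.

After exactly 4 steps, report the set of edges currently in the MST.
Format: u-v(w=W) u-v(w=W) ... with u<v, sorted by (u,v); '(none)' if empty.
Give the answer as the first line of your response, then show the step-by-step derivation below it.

1-7(w=1) 3-7(w=1) 5-6(w=1) 6-7(w=2)

step 1: add edge 1-7 (w=1); MST = {1-7(w=1)}
step 2: add edge 3-7 (w=1); MST = {1-7(w=1) 3-7(w=1)}
step 3: add edge 6-7 (w=2); MST = {1-7(w=1) 3-7(w=1) 6-7(w=2)}
step 4: add edge 5-6 (w=1); MST = {1-7(w=1) 3-7(w=1) 5-6(w=1) 6-7(w=2)}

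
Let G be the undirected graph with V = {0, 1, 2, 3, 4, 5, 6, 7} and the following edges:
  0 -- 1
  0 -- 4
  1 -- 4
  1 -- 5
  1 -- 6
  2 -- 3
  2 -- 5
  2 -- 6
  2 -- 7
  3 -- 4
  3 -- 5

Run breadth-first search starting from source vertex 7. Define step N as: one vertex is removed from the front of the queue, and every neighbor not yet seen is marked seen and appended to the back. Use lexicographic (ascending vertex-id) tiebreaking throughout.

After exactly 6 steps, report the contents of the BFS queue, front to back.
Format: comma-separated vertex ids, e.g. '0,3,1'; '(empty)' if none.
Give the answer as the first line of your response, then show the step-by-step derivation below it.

1,0

step 1: dequeue 7; queue=[2]; order=7
step 2: dequeue 2; queue=[3,5,6]; order=7,2
step 3: dequeue 3; queue=[5,6,4]; order=7,2,3
step 4: dequeue 5; queue=[6,4,1]; order=7,2,3,5
step 5: dequeue 6; queue=[4,1]; order=7,2,3,5,6
step 6: dequeue 4; queue=[1,0]; order=7,2,3,5,6,4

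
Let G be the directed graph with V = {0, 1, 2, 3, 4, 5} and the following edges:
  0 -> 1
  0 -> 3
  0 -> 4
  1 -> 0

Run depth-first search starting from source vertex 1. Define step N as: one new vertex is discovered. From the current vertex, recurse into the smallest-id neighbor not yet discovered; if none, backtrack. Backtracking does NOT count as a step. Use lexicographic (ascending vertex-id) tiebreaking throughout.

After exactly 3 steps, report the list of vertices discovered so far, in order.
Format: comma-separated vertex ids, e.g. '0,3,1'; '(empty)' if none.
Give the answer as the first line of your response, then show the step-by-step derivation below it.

1,0,3

step 1: discover 1; path=1; order=1
step 2: discover 0; path=1>0; order=1,0
step 3: discover 3; path=1>0>3; order=1,0,3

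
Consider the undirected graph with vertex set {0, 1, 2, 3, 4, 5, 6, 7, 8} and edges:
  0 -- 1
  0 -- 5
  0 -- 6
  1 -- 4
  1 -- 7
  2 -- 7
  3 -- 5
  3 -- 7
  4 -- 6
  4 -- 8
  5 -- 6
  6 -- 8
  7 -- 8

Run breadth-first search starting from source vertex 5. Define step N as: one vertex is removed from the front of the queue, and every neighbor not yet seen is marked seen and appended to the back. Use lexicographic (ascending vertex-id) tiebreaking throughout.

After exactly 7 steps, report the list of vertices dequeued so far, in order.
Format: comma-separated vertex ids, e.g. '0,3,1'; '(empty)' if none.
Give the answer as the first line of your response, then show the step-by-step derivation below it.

5,0,3,6,1,7,4

step 1: dequeue 5; queue=[0,3,6]; order=5
step 2: dequeue 0; queue=[3,6,1]; order=5,0
step 3: dequeue 3; queue=[6,1,7]; order=5,0,3
step 4: dequeue 6; queue=[1,7,4,8]; order=5,0,3,6
step 5: dequeue 1; queue=[7,4,8]; order=5,0,3,6,1
step 6: dequeue 7; queue=[4,8,2]; order=5,0,3,6,1,7
step 7: dequeue 4; queue=[8,2]; order=5,0,3,6,1,7,4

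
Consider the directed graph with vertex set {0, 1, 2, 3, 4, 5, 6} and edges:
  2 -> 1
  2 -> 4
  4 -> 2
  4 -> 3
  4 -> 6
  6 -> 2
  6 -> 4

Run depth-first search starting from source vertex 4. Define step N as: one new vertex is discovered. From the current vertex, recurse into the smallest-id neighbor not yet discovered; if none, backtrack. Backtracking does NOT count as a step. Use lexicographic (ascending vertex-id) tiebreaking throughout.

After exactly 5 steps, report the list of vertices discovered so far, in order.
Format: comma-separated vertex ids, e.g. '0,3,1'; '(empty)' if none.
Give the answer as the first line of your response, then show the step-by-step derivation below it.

4,2,1,3,6

step 1: discover 4; path=4; order=4
step 2: discover 2; path=4>2; order=4,2
step 3: discover 1; path=4>2>1; order=4,2,1
step 4: discover 3; path=4>3; order=4,2,1,3
step 5: discover 6; path=4>6; order=4,2,1,3,6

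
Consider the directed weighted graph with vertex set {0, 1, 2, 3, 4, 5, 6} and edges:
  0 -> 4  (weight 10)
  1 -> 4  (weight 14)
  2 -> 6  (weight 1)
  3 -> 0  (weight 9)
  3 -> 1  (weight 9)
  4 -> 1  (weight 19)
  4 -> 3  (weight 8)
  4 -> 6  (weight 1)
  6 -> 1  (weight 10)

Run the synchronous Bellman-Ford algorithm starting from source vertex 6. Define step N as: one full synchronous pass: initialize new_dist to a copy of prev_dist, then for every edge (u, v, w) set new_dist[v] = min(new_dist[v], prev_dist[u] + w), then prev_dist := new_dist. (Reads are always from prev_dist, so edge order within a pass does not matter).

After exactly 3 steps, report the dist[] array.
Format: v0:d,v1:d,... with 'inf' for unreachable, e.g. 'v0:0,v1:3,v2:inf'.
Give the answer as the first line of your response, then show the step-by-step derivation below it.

v0:inf,v1:10,v2:inf,v3:32,v4:24,v5:inf,v6:0

step 1: dist = v0:inf,v1:10,v2:inf,v3:inf,v4:inf,v5:inf,v6:0
step 2: dist = v0:inf,v1:10,v2:inf,v3:inf,v4:24,v5:inf,v6:0
step 3: dist = v0:inf,v1:10,v2:inf,v3:32,v4:24,v5:inf,v6:0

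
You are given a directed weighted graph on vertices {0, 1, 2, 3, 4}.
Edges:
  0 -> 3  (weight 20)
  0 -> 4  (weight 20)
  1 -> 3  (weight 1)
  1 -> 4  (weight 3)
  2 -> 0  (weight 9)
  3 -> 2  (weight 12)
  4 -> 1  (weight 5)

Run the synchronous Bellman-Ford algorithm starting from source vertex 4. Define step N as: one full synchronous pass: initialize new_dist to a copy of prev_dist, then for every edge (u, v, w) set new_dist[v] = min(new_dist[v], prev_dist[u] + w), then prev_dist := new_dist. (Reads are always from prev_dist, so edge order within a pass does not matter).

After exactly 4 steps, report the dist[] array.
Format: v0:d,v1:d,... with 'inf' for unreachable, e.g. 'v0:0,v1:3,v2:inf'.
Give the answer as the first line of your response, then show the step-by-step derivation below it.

v0:27,v1:5,v2:18,v3:6,v4:0

step 1: dist = v0:inf,v1:5,v2:inf,v3:inf,v4:0
step 2: dist = v0:inf,v1:5,v2:inf,v3:6,v4:0
step 3: dist = v0:inf,v1:5,v2:18,v3:6,v4:0
step 4: dist = v0:27,v1:5,v2:18,v3:6,v4:0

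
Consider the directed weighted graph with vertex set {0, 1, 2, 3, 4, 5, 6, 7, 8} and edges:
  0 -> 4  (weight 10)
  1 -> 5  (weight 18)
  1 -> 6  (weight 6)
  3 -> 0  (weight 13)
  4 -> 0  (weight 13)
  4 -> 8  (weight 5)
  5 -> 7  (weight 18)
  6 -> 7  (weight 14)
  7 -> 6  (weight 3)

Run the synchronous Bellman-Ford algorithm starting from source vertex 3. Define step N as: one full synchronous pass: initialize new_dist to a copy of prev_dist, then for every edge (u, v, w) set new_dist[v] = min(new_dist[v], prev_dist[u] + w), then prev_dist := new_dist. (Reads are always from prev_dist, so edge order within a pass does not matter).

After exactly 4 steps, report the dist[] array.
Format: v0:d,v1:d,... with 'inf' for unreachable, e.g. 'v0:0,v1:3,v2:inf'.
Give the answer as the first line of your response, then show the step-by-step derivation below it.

v0:13,v1:inf,v2:inf,v3:0,v4:23,v5:inf,v6:inf,v7:inf,v8:28

step 1: dist = v0:13,v1:inf,v2:inf,v3:0,v4:inf,v5:inf,v6:inf,v7:inf,v8:inf
step 2: dist = v0:13,v1:inf,v2:inf,v3:0,v4:23,v5:inf,v6:inf,v7:inf,v8:inf
step 3: dist = v0:13,v1:inf,v2:inf,v3:0,v4:23,v5:inf,v6:inf,v7:inf,v8:28
step 4: dist = v0:13,v1:inf,v2:inf,v3:0,v4:23,v5:inf,v6:inf,v7:inf,v8:28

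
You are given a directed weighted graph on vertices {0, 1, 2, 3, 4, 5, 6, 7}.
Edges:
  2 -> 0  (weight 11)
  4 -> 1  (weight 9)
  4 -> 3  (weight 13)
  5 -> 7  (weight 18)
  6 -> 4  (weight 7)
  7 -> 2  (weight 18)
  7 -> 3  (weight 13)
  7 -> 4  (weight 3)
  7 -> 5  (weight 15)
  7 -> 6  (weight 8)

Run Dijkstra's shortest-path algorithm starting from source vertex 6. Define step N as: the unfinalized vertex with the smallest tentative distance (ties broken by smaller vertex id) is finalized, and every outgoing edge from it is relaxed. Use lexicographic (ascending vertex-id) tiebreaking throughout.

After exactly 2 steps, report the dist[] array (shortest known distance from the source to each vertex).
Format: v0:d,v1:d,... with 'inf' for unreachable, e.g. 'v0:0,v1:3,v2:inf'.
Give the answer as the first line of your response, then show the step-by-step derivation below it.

v0:inf,v1:16,v2:inf,v3:20,v4:7,v5:inf,v6:0,v7:inf

step 1: dist = v0:inf,v1:inf,v2:inf,v3:inf,v4:7,v5:inf,v6:0,v7:inf
step 2: dist = v0:inf,v1:16,v2:inf,v3:20,v4:7,v5:inf,v6:0,v7:inf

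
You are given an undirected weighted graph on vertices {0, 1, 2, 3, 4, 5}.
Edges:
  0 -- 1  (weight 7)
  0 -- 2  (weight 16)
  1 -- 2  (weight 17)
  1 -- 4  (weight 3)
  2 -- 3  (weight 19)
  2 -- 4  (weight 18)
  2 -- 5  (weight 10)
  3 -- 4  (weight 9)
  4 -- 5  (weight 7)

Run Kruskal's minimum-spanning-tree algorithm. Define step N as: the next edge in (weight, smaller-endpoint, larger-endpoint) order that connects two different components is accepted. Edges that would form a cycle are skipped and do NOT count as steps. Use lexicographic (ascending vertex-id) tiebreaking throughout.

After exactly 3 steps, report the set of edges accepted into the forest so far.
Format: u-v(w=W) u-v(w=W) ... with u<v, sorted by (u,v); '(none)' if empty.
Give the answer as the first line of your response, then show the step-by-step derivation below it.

0-1(w=7) 1-4(w=3) 4-5(w=7)

step 1: add edge 1-4 (w=3); MST = {1-4(w=3)}
step 2: add edge 0-1 (w=7); MST = {0-1(w=7) 1-4(w=3)}
step 3: add edge 4-5 (w=7); MST = {0-1(w=7) 1-4(w=3) 4-5(w=7)}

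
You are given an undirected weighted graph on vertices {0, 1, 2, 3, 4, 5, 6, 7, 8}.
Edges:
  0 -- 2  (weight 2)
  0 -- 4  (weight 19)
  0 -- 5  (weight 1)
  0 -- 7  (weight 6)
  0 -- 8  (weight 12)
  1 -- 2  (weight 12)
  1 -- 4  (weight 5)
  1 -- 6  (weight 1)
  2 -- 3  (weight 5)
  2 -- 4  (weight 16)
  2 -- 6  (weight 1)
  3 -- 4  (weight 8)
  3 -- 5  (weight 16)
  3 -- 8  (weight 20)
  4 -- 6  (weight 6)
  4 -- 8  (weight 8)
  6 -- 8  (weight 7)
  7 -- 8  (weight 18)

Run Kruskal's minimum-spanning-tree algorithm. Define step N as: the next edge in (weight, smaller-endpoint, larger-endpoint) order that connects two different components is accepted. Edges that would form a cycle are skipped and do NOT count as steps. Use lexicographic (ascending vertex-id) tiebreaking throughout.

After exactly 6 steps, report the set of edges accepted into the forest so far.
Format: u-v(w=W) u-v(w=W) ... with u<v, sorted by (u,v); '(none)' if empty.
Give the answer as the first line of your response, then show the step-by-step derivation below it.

0-2(w=2) 0-5(w=1) 1-4(w=5) 1-6(w=1) 2-3(w=5) 2-6(w=1)

step 1: add edge 0-5 (w=1); MST = {0-5(w=1)}
step 2: add edge 1-6 (w=1); MST = {0-5(w=1) 1-6(w=1)}
step 3: add edge 2-6 (w=1); MST = {0-5(w=1) 1-6(w=1) 2-6(w=1)}
step 4: add edge 0-2 (w=2); MST = {0-2(w=2) 0-5(w=1) 1-6(w=1) 2-6(w=1)}
step 5: add edge 1-4 (w=5); MST = {0-2(w=2) 0-5(w=1) 1-4(w=5) 1-6(w=1) 2-6(w=1)}
step 6: add edge 2-3 (w=5); MST = {0-2(w=2) 0-5(w=1) 1-4(w=5) 1-6(w=1) 2-3(w=5) 2-6(w=1)}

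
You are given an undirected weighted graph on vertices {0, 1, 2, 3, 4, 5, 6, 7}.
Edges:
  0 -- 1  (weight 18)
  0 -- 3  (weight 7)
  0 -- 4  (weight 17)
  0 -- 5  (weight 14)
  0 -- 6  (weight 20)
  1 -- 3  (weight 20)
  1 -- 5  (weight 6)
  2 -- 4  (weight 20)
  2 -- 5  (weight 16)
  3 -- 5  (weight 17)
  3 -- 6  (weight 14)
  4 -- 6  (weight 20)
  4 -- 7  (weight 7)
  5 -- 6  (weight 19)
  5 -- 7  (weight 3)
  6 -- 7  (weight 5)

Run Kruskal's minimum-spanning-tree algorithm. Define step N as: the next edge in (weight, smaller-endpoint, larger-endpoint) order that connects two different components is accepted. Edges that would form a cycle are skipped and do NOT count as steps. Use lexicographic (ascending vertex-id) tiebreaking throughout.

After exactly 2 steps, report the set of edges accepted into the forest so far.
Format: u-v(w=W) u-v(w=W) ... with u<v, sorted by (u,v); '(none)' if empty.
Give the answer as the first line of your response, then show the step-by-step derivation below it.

5-7(w=3) 6-7(w=5)

step 1: add edge 5-7 (w=3); MST = {5-7(w=3)}
step 2: add edge 6-7 (w=5); MST = {5-7(w=3) 6-7(w=5)}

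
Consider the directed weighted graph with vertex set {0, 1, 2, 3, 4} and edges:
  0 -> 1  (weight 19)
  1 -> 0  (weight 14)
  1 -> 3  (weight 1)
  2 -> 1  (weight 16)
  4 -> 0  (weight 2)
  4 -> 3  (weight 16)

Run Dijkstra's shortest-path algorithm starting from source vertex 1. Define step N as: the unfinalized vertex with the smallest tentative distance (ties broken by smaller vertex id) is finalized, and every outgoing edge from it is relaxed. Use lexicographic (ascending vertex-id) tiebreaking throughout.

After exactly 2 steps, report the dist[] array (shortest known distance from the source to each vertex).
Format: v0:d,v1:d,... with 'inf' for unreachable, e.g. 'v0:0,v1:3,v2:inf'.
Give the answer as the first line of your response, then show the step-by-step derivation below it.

v0:14,v1:0,v2:inf,v3:1,v4:inf

step 1: dist = v0:14,v1:0,v2:inf,v3:1,v4:inf
step 2: dist = v0:14,v1:0,v2:inf,v3:1,v4:inf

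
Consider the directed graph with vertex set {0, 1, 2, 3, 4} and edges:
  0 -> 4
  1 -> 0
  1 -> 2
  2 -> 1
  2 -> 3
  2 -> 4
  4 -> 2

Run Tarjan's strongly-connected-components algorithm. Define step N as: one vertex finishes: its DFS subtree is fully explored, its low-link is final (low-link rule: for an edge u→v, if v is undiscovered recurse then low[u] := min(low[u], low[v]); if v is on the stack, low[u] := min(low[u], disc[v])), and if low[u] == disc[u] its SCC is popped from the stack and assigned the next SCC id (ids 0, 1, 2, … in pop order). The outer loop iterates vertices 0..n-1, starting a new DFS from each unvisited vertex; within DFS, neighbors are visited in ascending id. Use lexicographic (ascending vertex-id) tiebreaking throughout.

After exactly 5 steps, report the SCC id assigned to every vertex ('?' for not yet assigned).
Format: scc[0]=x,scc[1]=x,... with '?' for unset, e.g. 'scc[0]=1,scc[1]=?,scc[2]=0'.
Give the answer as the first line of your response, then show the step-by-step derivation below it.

scc[0]=1,scc[1]=1,scc[2]=1,scc[3]=0,scc[4]=1

step 1: low=(low[0]=0,low[1]=0,low[2]=2,low[3]=?,low[4]=1); scc=(scc[0]=?,scc[1]=?,scc[2]=?,scc[3]=?,scc[4]=?)
step 2: low=(low[0]=0,low[1]=0,low[2]=0,low[3]=4,low[4]=1); scc=(scc[0]=?,scc[1]=?,scc[2]=?,scc[3]=0,scc[4]=?)
step 3: low=(low[0]=0,low[1]=0,low[2]=0,low[3]=4,low[4]=1); scc=(scc[0]=?,scc[1]=?,scc[2]=?,scc[3]=0,scc[4]=?)
step 4: low=(low[0]=0,low[1]=0,low[2]=0,low[3]=4,low[4]=0); scc=(scc[0]=?,scc[1]=?,scc[2]=?,scc[3]=0,scc[4]=?)
step 5: low=(low[0]=0,low[1]=0,low[2]=0,low[3]=4,low[4]=0); scc=(scc[0]=1,scc[1]=1,scc[2]=1,scc[3]=0,scc[4]=1)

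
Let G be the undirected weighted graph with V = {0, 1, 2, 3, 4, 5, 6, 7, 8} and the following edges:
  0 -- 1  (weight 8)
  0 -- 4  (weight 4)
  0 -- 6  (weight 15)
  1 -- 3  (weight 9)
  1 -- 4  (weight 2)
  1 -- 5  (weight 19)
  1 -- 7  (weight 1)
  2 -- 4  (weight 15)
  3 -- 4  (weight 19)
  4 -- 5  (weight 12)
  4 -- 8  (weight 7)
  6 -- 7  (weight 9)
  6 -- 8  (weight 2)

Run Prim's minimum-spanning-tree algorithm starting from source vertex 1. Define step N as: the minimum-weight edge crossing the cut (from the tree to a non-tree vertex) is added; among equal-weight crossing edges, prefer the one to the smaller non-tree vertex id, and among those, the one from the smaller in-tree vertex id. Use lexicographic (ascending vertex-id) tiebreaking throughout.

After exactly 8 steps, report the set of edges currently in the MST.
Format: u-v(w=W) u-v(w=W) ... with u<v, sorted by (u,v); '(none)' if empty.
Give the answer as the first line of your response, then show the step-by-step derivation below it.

0-4(w=4) 1-3(w=9) 1-4(w=2) 1-7(w=1) 2-4(w=15) 4-5(w=12) 4-8(w=7) 6-8(w=2)

step 1: add edge 1-7 (w=1); MST = {1-7(w=1)}
step 2: add edge 1-4 (w=2); MST = {1-4(w=2) 1-7(w=1)}
step 3: add edge 0-4 (w=4); MST = {0-4(w=4) 1-4(w=2) 1-7(w=1)}
step 4: add edge 4-8 (w=7); MST = {0-4(w=4) 1-4(w=2) 1-7(w=1) 4-8(w=7)}
step 5: add edge 6-8 (w=2); MST = {0-4(w=4) 1-4(w=2) 1-7(w=1) 4-8(w=7) 6-8(w=2)}
step 6: add edge 1-3 (w=9); MST = {0-4(w=4) 1-3(w=9) 1-4(w=2) 1-7(w=1) 4-8(w=7) 6-8(w=2)}
step 7: add edge 4-5 (w=12); MST = {0-4(w=4) 1-3(w=9) 1-4(w=2) 1-7(w=1) 4-5(w=12) 4-8(w=7) 6-8(w=2)}
step 8: add edge 2-4 (w=15); MST = {0-4(w=4) 1-3(w=9) 1-4(w=2) 1-7(w=1) 2-4(w=15) 4-5(w=12) 4-8(w=7) 6-8(w=2)}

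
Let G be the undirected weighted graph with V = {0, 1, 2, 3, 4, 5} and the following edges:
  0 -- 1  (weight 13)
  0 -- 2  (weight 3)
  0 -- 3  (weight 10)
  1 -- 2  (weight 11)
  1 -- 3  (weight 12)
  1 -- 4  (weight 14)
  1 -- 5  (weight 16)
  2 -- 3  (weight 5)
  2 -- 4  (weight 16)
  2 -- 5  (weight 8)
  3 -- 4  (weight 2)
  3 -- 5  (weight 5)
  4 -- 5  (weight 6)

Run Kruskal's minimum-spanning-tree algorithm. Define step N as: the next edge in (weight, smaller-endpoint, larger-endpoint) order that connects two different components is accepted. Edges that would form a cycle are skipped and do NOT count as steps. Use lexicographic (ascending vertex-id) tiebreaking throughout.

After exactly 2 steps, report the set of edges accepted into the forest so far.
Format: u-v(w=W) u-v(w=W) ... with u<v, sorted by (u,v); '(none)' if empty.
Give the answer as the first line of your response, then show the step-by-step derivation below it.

0-2(w=3) 3-4(w=2)

step 1: add edge 3-4 (w=2); MST = {3-4(w=2)}
step 2: add edge 0-2 (w=3); MST = {0-2(w=3) 3-4(w=2)}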